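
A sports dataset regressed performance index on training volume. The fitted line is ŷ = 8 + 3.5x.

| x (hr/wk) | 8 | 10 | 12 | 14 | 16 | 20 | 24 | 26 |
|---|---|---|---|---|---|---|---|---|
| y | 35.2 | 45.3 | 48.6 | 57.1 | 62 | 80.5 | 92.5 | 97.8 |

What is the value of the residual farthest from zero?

x=8: ŷ = 8 + 3.5·8 = 36; r = 35.2 − 36 = -0.8
x=10: ŷ = 8 + 3.5·10 = 43; r = 45.3 − 43 = 2.3
x=12: ŷ = 8 + 3.5·12 = 50; r = 48.6 − 50 = -1.4
x=14: ŷ = 8 + 3.5·14 = 57; r = 57.1 − 57 = 0.1
x=16: ŷ = 8 + 3.5·16 = 64; r = 62 − 64 = -2
x=20: ŷ = 8 + 3.5·20 = 78; r = 80.5 − 78 = 2.5
x=24: ŷ = 8 + 3.5·24 = 92; r = 92.5 − 92 = 0.5
x=26: ŷ = 8 + 3.5·26 = 99; r = 97.8 − 99 = -1.2
Largest |r| is 2.5 at x = 20, residual 2.5.

r = 2.5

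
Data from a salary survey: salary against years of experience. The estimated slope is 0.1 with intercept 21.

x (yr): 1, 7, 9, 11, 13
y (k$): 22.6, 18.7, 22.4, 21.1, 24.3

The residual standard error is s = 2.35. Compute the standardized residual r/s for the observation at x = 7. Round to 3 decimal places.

ŷ = 21 + 0.1·7 = 21.7
r = 18.7 − 21.7 = -3
r/s = -3 / 2.35 = -1.277

-1.277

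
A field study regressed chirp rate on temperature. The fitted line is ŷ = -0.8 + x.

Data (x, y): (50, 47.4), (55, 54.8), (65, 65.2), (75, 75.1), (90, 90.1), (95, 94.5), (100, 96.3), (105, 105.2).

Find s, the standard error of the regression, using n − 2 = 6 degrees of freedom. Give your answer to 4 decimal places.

x=50: ŷ = -0.8 + 50 = 49.2; r = 47.4 − 49.2 = -1.8
x=55: ŷ = -0.8 + 55 = 54.2; r = 54.8 − 54.2 = 0.6
x=65: ŷ = -0.8 + 65 = 64.2; r = 65.2 − 64.2 = 1
x=75: ŷ = -0.8 + 75 = 74.2; r = 75.1 − 74.2 = 0.9
x=90: ŷ = -0.8 + 90 = 89.2; r = 90.1 − 89.2 = 0.9
x=95: ŷ = -0.8 + 95 = 94.2; r = 94.5 − 94.2 = 0.3
x=100: ŷ = -0.8 + 100 = 99.2; r = 96.3 − 99.2 = -2.9
x=105: ŷ = -0.8 + 105 = 104.2; r = 105.2 − 104.2 = 1
SSE = 3.24 + 0.36 + 1 + 0.81 + 0.81 + 0.09 + 8.41 + 1 = 15.72
s = √(15.72/6) = √2.62 ≈ 1.6186

s = 1.6186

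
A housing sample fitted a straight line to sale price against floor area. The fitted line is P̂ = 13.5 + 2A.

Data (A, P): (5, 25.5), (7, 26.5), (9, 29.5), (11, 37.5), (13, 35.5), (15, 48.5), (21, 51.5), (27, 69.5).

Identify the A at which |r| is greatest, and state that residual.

A=5: P̂ = 13.5 + 2·5 = 23.5; r = 25.5 − 23.5 = 2
A=7: P̂ = 13.5 + 2·7 = 27.5; r = 26.5 − 27.5 = -1
A=9: P̂ = 13.5 + 2·9 = 31.5; r = 29.5 − 31.5 = -2
A=11: P̂ = 13.5 + 2·11 = 35.5; r = 37.5 − 35.5 = 2
A=13: P̂ = 13.5 + 2·13 = 39.5; r = 35.5 − 39.5 = -4
A=15: P̂ = 13.5 + 2·15 = 43.5; r = 48.5 − 43.5 = 5
A=21: P̂ = 13.5 + 2·21 = 55.5; r = 51.5 − 55.5 = -4
A=27: P̂ = 13.5 + 2·27 = 67.5; r = 69.5 − 67.5 = 2
Largest |r| is 5 at A = 15, residual 5.

A = 15, r = 5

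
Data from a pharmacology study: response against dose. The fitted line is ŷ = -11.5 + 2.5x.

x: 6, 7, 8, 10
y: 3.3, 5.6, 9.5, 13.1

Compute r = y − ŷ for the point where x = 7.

ŷ = -11.5 + 2.5·7 = 6
r = 5.6 − 6 = -0.4

r = -0.4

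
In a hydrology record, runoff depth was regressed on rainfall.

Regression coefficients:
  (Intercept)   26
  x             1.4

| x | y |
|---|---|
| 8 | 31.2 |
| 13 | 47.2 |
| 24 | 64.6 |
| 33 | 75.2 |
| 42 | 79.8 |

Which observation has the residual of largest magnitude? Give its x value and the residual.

x=8: ŷ = 26 + 1.4·8 = 37.2; e = 31.2 − 37.2 = -6
x=13: ŷ = 26 + 1.4·13 = 44.2; e = 47.2 − 44.2 = 3
x=24: ŷ = 26 + 1.4·24 = 59.6; e = 64.6 − 59.6 = 5
x=33: ŷ = 26 + 1.4·33 = 72.2; e = 75.2 − 72.2 = 3
x=42: ŷ = 26 + 1.4·42 = 84.8; e = 79.8 − 84.8 = -5
Largest |e| is 6 at x = 8, residual -6.

x = 8, e = -6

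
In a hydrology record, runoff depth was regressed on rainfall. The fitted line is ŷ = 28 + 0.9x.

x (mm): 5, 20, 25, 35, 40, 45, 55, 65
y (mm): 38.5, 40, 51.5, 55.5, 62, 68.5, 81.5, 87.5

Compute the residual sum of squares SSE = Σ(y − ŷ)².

x=5: ŷ = 28 + 0.9·5 = 32.5; r = 38.5 − 32.5 = 6
x=20: ŷ = 28 + 0.9·20 = 46; r = 40 − 46 = -6
x=25: ŷ = 28 + 0.9·25 = 50.5; r = 51.5 − 50.5 = 1
x=35: ŷ = 28 + 0.9·35 = 59.5; r = 55.5 − 59.5 = -4
x=40: ŷ = 28 + 0.9·40 = 64; r = 62 − 64 = -2
x=45: ŷ = 28 + 0.9·45 = 68.5; r = 68.5 − 68.5 = 0
x=55: ŷ = 28 + 0.9·55 = 77.5; r = 81.5 − 77.5 = 4
x=65: ŷ = 28 + 0.9·65 = 86.5; r = 87.5 − 86.5 = 1
SSE = 36 + 36 + 1 + 16 + 4 + 0 + 16 + 1 = 110

SSE = 110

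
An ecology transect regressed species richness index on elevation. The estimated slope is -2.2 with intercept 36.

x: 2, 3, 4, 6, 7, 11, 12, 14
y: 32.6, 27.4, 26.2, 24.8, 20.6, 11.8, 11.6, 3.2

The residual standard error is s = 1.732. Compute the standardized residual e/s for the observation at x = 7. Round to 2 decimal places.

ŷ = 36 − 2.2·7 = 20.6
e = 20.6 − 20.6 = 0
e/s = 0 / 1.732 = 0.00

0.00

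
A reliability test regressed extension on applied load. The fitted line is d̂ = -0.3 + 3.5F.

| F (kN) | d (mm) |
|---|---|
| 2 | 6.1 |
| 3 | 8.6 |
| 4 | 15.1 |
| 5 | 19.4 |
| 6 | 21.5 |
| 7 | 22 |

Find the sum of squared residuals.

F=2: d̂ = -0.3 + 3.5·2 = 6.7; e = 6.1 − 6.7 = -0.6
F=3: d̂ = -0.3 + 3.5·3 = 10.2; e = 8.6 − 10.2 = -1.6
F=4: d̂ = -0.3 + 3.5·4 = 13.7; e = 15.1 − 13.7 = 1.4
F=5: d̂ = -0.3 + 3.5·5 = 17.2; e = 19.4 − 17.2 = 2.2
F=6: d̂ = -0.3 + 3.5·6 = 20.7; e = 21.5 − 20.7 = 0.8
F=7: d̂ = -0.3 + 3.5·7 = 24.2; e = 22 − 24.2 = -2.2
SSE = 0.36 + 2.56 + 1.96 + 4.84 + 0.64 + 4.84 = 15.2

SSE = 15.2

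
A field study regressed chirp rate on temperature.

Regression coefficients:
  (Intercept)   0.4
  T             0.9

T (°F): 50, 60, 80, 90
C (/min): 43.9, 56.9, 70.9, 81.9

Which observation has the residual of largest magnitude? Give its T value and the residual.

T = 60, r = 2.5

T=50: Ĉ = 0.4 + 0.9·50 = 45.4; r = 43.9 − 45.4 = -1.5
T=60: Ĉ = 0.4 + 0.9·60 = 54.4; r = 56.9 − 54.4 = 2.5
T=80: Ĉ = 0.4 + 0.9·80 = 72.4; r = 70.9 − 72.4 = -1.5
T=90: Ĉ = 0.4 + 0.9·90 = 81.4; r = 81.9 − 81.4 = 0.5
Largest |r| is 2.5 at T = 60, residual 2.5.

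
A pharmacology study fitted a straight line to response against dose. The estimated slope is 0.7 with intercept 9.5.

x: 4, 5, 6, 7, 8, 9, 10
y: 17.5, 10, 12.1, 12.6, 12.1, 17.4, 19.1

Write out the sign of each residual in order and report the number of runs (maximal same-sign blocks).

x=4: ŷ = 9.5 + 0.7·4 = 12.3; r = 17.5 − 12.3 = 5.2
x=5: ŷ = 9.5 + 0.7·5 = 13; r = 10 − 13 = -3
x=6: ŷ = 9.5 + 0.7·6 = 13.7; r = 12.1 − 13.7 = -1.6
x=7: ŷ = 9.5 + 0.7·7 = 14.4; r = 12.6 − 14.4 = -1.8
x=8: ŷ = 9.5 + 0.7·8 = 15.1; r = 12.1 − 15.1 = -3
x=9: ŷ = 9.5 + 0.7·9 = 15.8; r = 17.4 − 15.8 = 1.6
x=10: ŷ = 9.5 + 0.7·10 = 16.5; r = 19.1 − 16.5 = 2.6
Signs: + − − − − + +
Runs: +×1, −×4, +×2 → 3

3 runs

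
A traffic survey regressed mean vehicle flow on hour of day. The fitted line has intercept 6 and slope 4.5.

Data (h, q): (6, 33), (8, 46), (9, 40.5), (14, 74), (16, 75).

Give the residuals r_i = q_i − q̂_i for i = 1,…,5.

h=6: q̂ = 6 + 4.5·6 = 33; r = 33 − 33 = 0
h=8: q̂ = 6 + 4.5·8 = 42; r = 46 − 42 = 4
h=9: q̂ = 6 + 4.5·9 = 46.5; r = 40.5 − 46.5 = -6
h=14: q̂ = 6 + 4.5·14 = 69; r = 74 − 69 = 5
h=16: q̂ = 6 + 4.5·16 = 78; r = 75 − 78 = -3

0, 4, -6, 5, -3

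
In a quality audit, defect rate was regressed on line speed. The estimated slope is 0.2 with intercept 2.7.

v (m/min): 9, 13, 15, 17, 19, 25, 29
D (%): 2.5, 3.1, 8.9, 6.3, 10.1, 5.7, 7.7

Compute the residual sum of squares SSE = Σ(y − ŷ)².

v=9: ŷ = 2.7 + 0.2·9 = 4.5; e = 2.5 − 4.5 = -2
v=13: ŷ = 2.7 + 0.2·13 = 5.3; e = 3.1 − 5.3 = -2.2
v=15: ŷ = 2.7 + 0.2·15 = 5.7; e = 8.9 − 5.7 = 3.2
v=17: ŷ = 2.7 + 0.2·17 = 6.1; e = 6.3 − 6.1 = 0.2
v=19: ŷ = 2.7 + 0.2·19 = 6.5; e = 10.1 − 6.5 = 3.6
v=25: ŷ = 2.7 + 0.2·25 = 7.7; e = 5.7 − 7.7 = -2
v=29: ŷ = 2.7 + 0.2·29 = 8.5; e = 7.7 − 8.5 = -0.8
SSE = 4 + 4.84 + 10.24 + 0.04 + 12.96 + 4 + 0.64 = 36.72

SSE = 36.72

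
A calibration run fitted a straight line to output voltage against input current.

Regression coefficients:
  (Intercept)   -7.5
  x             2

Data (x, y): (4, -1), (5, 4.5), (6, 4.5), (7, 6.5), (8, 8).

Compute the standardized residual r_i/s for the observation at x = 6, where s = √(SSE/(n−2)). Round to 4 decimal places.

x=4: ŷ = -7.5 + 2·4 = 0.5; r = -1 − 0.5 = -1.5
x=5: ŷ = -7.5 + 2·5 = 2.5; r = 4.5 − 2.5 = 2
x=6: ŷ = -7.5 + 2·6 = 4.5; r = 4.5 − 4.5 = 0
x=7: ŷ = -7.5 + 2·7 = 6.5; r = 6.5 − 6.5 = 0
x=8: ŷ = -7.5 + 2·8 = 8.5; r = 8 − 8.5 = -0.5
SSE = 2.25 + 4 + 0 + 0 + 0.25 = 6.5
s = √(6.5/3) = 1.47196
r/s = 0 / 1.47196 = 0.0000

0.0000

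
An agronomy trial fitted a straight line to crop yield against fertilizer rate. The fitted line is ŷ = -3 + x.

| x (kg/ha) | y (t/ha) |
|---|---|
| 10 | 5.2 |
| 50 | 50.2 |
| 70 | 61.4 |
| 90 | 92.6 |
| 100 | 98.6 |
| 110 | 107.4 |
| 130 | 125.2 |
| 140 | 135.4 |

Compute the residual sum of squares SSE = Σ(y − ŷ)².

SSE = 84.72

x=10: ŷ = -3 + 10 = 7; e = 5.2 − 7 = -1.8
x=50: ŷ = -3 + 50 = 47; e = 50.2 − 47 = 3.2
x=70: ŷ = -3 + 70 = 67; e = 61.4 − 67 = -5.6
x=90: ŷ = -3 + 90 = 87; e = 92.6 − 87 = 5.6
x=100: ŷ = -3 + 100 = 97; e = 98.6 − 97 = 1.6
x=110: ŷ = -3 + 110 = 107; e = 107.4 − 107 = 0.4
x=130: ŷ = -3 + 130 = 127; e = 125.2 − 127 = -1.8
x=140: ŷ = -3 + 140 = 137; e = 135.4 − 137 = -1.6
SSE = 3.24 + 10.24 + 31.36 + 31.36 + 2.56 + 0.16 + 3.24 + 2.56 = 84.72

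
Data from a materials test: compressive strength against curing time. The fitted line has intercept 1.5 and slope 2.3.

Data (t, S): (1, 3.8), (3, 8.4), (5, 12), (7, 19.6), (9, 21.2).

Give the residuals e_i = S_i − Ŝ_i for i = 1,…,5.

0, 0, -1, 2, -1

t=1: Ŝ = 1.5 + 2.3·1 = 3.8; e = 3.8 − 3.8 = 0
t=3: Ŝ = 1.5 + 2.3·3 = 8.4; e = 8.4 − 8.4 = 0
t=5: Ŝ = 1.5 + 2.3·5 = 13; e = 12 − 13 = -1
t=7: Ŝ = 1.5 + 2.3·7 = 17.6; e = 19.6 − 17.6 = 2
t=9: Ŝ = 1.5 + 2.3·9 = 22.2; e = 21.2 − 22.2 = -1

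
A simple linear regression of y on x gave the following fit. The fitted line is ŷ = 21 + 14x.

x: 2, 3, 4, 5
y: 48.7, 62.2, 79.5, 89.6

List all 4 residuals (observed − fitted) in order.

-0.3, -0.8, 2.5, -1.4

x=2: ŷ = 21 + 14·2 = 49; r = 48.7 − 49 = -0.3
x=3: ŷ = 21 + 14·3 = 63; r = 62.2 − 63 = -0.8
x=4: ŷ = 21 + 14·4 = 77; r = 79.5 − 77 = 2.5
x=5: ŷ = 21 + 14·5 = 91; r = 89.6 − 91 = -1.4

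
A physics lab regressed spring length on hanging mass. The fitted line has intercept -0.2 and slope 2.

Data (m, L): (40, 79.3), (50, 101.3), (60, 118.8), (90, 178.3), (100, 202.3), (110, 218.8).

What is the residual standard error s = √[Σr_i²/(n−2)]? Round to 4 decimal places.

s = 1.8028

m=40: L̂ = -0.2 + 2·40 = 79.8; r = 79.3 − 79.8 = -0.5
m=50: L̂ = -0.2 + 2·50 = 99.8; r = 101.3 − 99.8 = 1.5
m=60: L̂ = -0.2 + 2·60 = 119.8; r = 118.8 − 119.8 = -1
m=90: L̂ = -0.2 + 2·90 = 179.8; r = 178.3 − 179.8 = -1.5
m=100: L̂ = -0.2 + 2·100 = 199.8; r = 202.3 − 199.8 = 2.5
m=110: L̂ = -0.2 + 2·110 = 219.8; r = 218.8 − 219.8 = -1
SSE = 0.25 + 2.25 + 1 + 2.25 + 6.25 + 1 = 13
s = √(13/4) = √3.25 ≈ 1.8028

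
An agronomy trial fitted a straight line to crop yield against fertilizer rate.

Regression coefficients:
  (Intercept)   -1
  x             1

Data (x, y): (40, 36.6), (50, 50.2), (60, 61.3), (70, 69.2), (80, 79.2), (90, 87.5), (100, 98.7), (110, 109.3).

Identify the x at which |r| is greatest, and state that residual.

x = 40, r = -2.4

x=40: ŷ = -1 + 40 = 39; r = 36.6 − 39 = -2.4
x=50: ŷ = -1 + 50 = 49; r = 50.2 − 49 = 1.2
x=60: ŷ = -1 + 60 = 59; r = 61.3 − 59 = 2.3
x=70: ŷ = -1 + 70 = 69; r = 69.2 − 69 = 0.2
x=80: ŷ = -1 + 80 = 79; r = 79.2 − 79 = 0.2
x=90: ŷ = -1 + 90 = 89; r = 87.5 − 89 = -1.5
x=100: ŷ = -1 + 100 = 99; r = 98.7 − 99 = -0.3
x=110: ŷ = -1 + 110 = 109; r = 109.3 − 109 = 0.3
Largest |r| is 2.4 at x = 40, residual -2.4.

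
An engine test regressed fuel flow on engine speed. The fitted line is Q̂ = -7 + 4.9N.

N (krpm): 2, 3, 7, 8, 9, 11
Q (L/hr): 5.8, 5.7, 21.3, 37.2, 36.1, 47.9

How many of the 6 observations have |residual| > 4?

2

N=2: Q̂ = -7 + 4.9·2 = 2.8; r = 5.8 − 2.8 = 3
N=3: Q̂ = -7 + 4.9·3 = 7.7; r = 5.7 − 7.7 = -2
N=7: Q̂ = -7 + 4.9·7 = 27.3; r = 21.3 − 27.3 = -6
N=8: Q̂ = -7 + 4.9·8 = 32.2; r = 37.2 − 32.2 = 5
N=9: Q̂ = -7 + 4.9·9 = 37.1; r = 36.1 − 37.1 = -1
N=11: Q̂ = -7 + 4.9·11 = 46.9; r = 47.9 − 46.9 = 1
|r| > 4: N=7 (|r|=6), N=8 (|r|=5) → 2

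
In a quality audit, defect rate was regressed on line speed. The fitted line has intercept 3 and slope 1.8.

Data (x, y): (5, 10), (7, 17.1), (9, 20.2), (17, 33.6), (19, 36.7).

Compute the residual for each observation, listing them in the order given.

-2, 1.5, 1, 0, -0.5

x=5: ŷ = 3 + 1.8·5 = 12; r = 10 − 12 = -2
x=7: ŷ = 3 + 1.8·7 = 15.6; r = 17.1 − 15.6 = 1.5
x=9: ŷ = 3 + 1.8·9 = 19.2; r = 20.2 − 19.2 = 1
x=17: ŷ = 3 + 1.8·17 = 33.6; r = 33.6 − 33.6 = 0
x=19: ŷ = 3 + 1.8·19 = 37.2; r = 36.7 − 37.2 = -0.5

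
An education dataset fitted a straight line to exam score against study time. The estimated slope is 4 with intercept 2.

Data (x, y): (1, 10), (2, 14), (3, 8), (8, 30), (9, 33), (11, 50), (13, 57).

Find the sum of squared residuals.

SSE = 134

x=1: ŷ = 2 + 4·1 = 6; r = 10 − 6 = 4
x=2: ŷ = 2 + 4·2 = 10; r = 14 − 10 = 4
x=3: ŷ = 2 + 4·3 = 14; r = 8 − 14 = -6
x=8: ŷ = 2 + 4·8 = 34; r = 30 − 34 = -4
x=9: ŷ = 2 + 4·9 = 38; r = 33 − 38 = -5
x=11: ŷ = 2 + 4·11 = 46; r = 50 − 46 = 4
x=13: ŷ = 2 + 4·13 = 54; r = 57 − 54 = 3
SSE = 16 + 16 + 36 + 16 + 25 + 16 + 9 = 134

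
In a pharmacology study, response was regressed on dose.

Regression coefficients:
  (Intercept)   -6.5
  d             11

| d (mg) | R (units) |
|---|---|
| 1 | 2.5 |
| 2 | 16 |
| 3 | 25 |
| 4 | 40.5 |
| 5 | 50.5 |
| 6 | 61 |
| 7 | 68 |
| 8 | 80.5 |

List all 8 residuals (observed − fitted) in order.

d=1: R̂ = -6.5 + 11·1 = 4.5; e = 2.5 − 4.5 = -2
d=2: R̂ = -6.5 + 11·2 = 15.5; e = 16 − 15.5 = 0.5
d=3: R̂ = -6.5 + 11·3 = 26.5; e = 25 − 26.5 = -1.5
d=4: R̂ = -6.5 + 11·4 = 37.5; e = 40.5 − 37.5 = 3
d=5: R̂ = -6.5 + 11·5 = 48.5; e = 50.5 − 48.5 = 2
d=6: R̂ = -6.5 + 11·6 = 59.5; e = 61 − 59.5 = 1.5
d=7: R̂ = -6.5 + 11·7 = 70.5; e = 68 − 70.5 = -2.5
d=8: R̂ = -6.5 + 11·8 = 81.5; e = 80.5 − 81.5 = -1

-2, 0.5, -1.5, 3, 2, 1.5, -2.5, -1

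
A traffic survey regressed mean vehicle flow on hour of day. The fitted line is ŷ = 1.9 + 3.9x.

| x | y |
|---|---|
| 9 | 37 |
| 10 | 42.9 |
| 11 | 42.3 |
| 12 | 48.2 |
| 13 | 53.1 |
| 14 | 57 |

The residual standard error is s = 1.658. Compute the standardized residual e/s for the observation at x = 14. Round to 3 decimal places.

0.302

ŷ = 1.9 + 3.9·14 = 56.5
e = 57 − 56.5 = 0.5
e/s = 0.5 / 1.658 = 0.302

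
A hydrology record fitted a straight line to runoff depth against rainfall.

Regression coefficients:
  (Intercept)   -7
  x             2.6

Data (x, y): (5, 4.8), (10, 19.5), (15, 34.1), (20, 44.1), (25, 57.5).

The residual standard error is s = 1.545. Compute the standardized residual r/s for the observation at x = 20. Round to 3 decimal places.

ŷ = -7 + 2.6·20 = 45
r = 44.1 − 45 = -0.9
r/s = -0.9 / 1.545 = -0.583

-0.583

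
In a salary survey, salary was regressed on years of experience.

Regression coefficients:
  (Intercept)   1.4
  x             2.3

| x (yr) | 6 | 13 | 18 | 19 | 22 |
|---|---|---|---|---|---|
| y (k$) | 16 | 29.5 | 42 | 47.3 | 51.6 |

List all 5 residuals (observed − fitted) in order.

x=6: ŷ = 1.4 + 2.3·6 = 15.2; e = 16 − 15.2 = 0.8
x=13: ŷ = 1.4 + 2.3·13 = 31.3; e = 29.5 − 31.3 = -1.8
x=18: ŷ = 1.4 + 2.3·18 = 42.8; e = 42 − 42.8 = -0.8
x=19: ŷ = 1.4 + 2.3·19 = 45.1; e = 47.3 − 45.1 = 2.2
x=22: ŷ = 1.4 + 2.3·22 = 52; e = 51.6 − 52 = -0.4

0.8, -1.8, -0.8, 2.2, -0.4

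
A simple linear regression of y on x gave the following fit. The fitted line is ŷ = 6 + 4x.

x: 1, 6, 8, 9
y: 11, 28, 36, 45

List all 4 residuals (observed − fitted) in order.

1, -2, -2, 3

x=1: ŷ = 6 + 4·1 = 10; e = 11 − 10 = 1
x=6: ŷ = 6 + 4·6 = 30; e = 28 − 30 = -2
x=8: ŷ = 6 + 4·8 = 38; e = 36 − 38 = -2
x=9: ŷ = 6 + 4·9 = 42; e = 45 − 42 = 3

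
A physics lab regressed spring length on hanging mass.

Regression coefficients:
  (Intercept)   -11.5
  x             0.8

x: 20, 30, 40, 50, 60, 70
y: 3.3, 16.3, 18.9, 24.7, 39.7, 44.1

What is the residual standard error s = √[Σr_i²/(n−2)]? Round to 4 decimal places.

s = 3.2894

x=20: ŷ = -11.5 + 0.8·20 = 4.5; r = 3.3 − 4.5 = -1.2
x=30: ŷ = -11.5 + 0.8·30 = 12.5; r = 16.3 − 12.5 = 3.8
x=40: ŷ = -11.5 + 0.8·40 = 20.5; r = 18.9 − 20.5 = -1.6
x=50: ŷ = -11.5 + 0.8·50 = 28.5; r = 24.7 − 28.5 = -3.8
x=60: ŷ = -11.5 + 0.8·60 = 36.5; r = 39.7 − 36.5 = 3.2
x=70: ŷ = -11.5 + 0.8·70 = 44.5; r = 44.1 − 44.5 = -0.4
SSE = 1.44 + 14.44 + 2.56 + 14.44 + 10.24 + 0.16 = 43.28
s = √(43.28/4) = √10.82 ≈ 3.2894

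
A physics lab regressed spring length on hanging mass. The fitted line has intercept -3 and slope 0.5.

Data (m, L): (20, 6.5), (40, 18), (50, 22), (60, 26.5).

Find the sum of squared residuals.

m=20: ŷ = -3 + 0.5·20 = 7; r = 6.5 − 7 = -0.5
m=40: ŷ = -3 + 0.5·40 = 17; r = 18 − 17 = 1
m=50: ŷ = -3 + 0.5·50 = 22; r = 22 − 22 = 0
m=60: ŷ = -3 + 0.5·60 = 27; r = 26.5 − 27 = -0.5
SSE = 0.25 + 1 + 0 + 0.25 = 1.5

SSE = 1.5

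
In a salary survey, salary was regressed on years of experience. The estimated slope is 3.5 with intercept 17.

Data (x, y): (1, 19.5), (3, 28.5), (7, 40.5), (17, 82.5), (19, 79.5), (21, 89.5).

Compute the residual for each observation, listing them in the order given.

-1, 1, -1, 6, -4, -1

x=1: ŷ = 17 + 3.5·1 = 20.5; r = 19.5 − 20.5 = -1
x=3: ŷ = 17 + 3.5·3 = 27.5; r = 28.5 − 27.5 = 1
x=7: ŷ = 17 + 3.5·7 = 41.5; r = 40.5 − 41.5 = -1
x=17: ŷ = 17 + 3.5·17 = 76.5; r = 82.5 − 76.5 = 6
x=19: ŷ = 17 + 3.5·19 = 83.5; r = 79.5 − 83.5 = -4
x=21: ŷ = 17 + 3.5·21 = 90.5; r = 89.5 − 90.5 = -1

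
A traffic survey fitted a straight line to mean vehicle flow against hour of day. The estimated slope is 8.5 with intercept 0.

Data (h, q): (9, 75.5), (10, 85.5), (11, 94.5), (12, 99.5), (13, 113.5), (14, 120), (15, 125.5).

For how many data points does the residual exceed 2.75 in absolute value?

h=9: ŷ = 8.5·9 = 76.5; e = 75.5 − 76.5 = -1
h=10: ŷ = 8.5·10 = 85; e = 85.5 − 85 = 0.5
h=11: ŷ = 8.5·11 = 93.5; e = 94.5 − 93.5 = 1
h=12: ŷ = 8.5·12 = 102; e = 99.5 − 102 = -2.5
h=13: ŷ = 8.5·13 = 110.5; e = 113.5 − 110.5 = 3
h=14: ŷ = 8.5·14 = 119; e = 120 − 119 = 1
h=15: ŷ = 8.5·15 = 127.5; e = 125.5 − 127.5 = -2
|e| > 2.75: h=13 (|e|=3) → 1

1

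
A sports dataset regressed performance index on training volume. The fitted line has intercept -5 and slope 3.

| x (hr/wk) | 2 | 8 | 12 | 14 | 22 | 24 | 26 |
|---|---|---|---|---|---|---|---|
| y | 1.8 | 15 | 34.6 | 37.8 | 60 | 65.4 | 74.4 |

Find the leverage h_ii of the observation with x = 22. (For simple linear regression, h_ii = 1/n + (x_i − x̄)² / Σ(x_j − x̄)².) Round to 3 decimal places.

h = 0.233

x̄ = (2 + 8 + 12 + 14 + 22 + 24 + 26)/7 = 15.4286
Σ(x − x̄)² = 180.327 + 55.1837 + 11.7551 + 2.04082 + 43.1837 + 73.4694 + 111.755 = 477.714
h = 1/7 + (6.57143)²/477.714 = 0.142857 + 0.0903964 = 0.233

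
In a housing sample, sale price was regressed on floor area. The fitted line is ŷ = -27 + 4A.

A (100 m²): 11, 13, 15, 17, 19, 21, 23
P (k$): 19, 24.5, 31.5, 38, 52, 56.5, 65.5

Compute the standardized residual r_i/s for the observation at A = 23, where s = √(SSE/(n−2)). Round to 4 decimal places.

0.2236

A=11: ŷ = -27 + 4·11 = 17; r = 19 − 17 = 2
A=13: ŷ = -27 + 4·13 = 25; r = 24.5 − 25 = -0.5
A=15: ŷ = -27 + 4·15 = 33; r = 31.5 − 33 = -1.5
A=17: ŷ = -27 + 4·17 = 41; r = 38 − 41 = -3
A=19: ŷ = -27 + 4·19 = 49; r = 52 − 49 = 3
A=21: ŷ = -27 + 4·21 = 57; r = 56.5 − 57 = -0.5
A=23: ŷ = -27 + 4·23 = 65; r = 65.5 − 65 = 0.5
SSE = 4 + 0.25 + 2.25 + 9 + 9 + 0.25 + 0.25 = 25
s = √(25/5) = 2.23607
r/s = 0.5 / 2.23607 = 0.2236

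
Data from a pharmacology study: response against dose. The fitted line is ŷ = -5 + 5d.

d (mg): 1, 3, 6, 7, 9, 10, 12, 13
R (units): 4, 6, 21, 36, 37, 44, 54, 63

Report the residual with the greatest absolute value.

d=1: ŷ = -5 + 5·1 = 0; e = 4 − 0 = 4
d=3: ŷ = -5 + 5·3 = 10; e = 6 − 10 = -4
d=6: ŷ = -5 + 5·6 = 25; e = 21 − 25 = -4
d=7: ŷ = -5 + 5·7 = 30; e = 36 − 30 = 6
d=9: ŷ = -5 + 5·9 = 40; e = 37 − 40 = -3
d=10: ŷ = -5 + 5·10 = 45; e = 44 − 45 = -1
d=12: ŷ = -5 + 5·12 = 55; e = 54 − 55 = -1
d=13: ŷ = -5 + 5·13 = 60; e = 63 − 60 = 3
Largest |e| is 6 at d = 7, residual 6.

e = 6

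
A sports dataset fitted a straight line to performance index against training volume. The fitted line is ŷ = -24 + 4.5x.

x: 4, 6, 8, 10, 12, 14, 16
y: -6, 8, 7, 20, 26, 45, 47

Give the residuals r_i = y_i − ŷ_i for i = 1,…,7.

0, 5, -5, -1, -4, 6, -1

x=4: ŷ = -24 + 4.5·4 = -6; r = -6 − (-6) = 0
x=6: ŷ = -24 + 4.5·6 = 3; r = 8 − 3 = 5
x=8: ŷ = -24 + 4.5·8 = 12; r = 7 − 12 = -5
x=10: ŷ = -24 + 4.5·10 = 21; r = 20 − 21 = -1
x=12: ŷ = -24 + 4.5·12 = 30; r = 26 − 30 = -4
x=14: ŷ = -24 + 4.5·14 = 39; r = 45 − 39 = 6
x=16: ŷ = -24 + 4.5·16 = 48; r = 47 − 48 = -1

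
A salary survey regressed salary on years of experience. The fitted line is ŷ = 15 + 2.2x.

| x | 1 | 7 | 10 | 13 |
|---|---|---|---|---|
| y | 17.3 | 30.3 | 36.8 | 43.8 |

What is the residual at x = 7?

r = -0.1

ŷ = 15 + 2.2·7 = 30.4
r = 30.3 − 30.4 = -0.1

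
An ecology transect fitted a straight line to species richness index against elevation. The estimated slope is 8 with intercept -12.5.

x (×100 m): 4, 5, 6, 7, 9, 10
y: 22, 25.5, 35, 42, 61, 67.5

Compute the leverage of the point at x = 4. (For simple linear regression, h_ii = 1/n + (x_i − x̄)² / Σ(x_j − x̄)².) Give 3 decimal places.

x̄ = (4 + 5 + 6 + 7 + 9 + 10)/6 = 6.83333
Σ(x − x̄)² = 8.02778 + 3.36111 + 0.694444 + 0.0277778 + 4.69444 + 10.0278 = 26.8333
h = 1/6 + (-2.83333)²/26.8333 = 0.166667 + 0.299172 = 0.466

h = 0.466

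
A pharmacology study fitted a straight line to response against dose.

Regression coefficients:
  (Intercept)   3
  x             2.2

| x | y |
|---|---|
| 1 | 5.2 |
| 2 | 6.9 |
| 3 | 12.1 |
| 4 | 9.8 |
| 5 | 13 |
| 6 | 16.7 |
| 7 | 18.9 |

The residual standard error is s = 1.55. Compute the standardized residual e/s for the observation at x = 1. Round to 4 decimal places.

0.0000

ŷ = 3 + 2.2·1 = 5.2
e = 5.2 − 5.2 = 0
e/s = 0 / 1.55 = 0.0000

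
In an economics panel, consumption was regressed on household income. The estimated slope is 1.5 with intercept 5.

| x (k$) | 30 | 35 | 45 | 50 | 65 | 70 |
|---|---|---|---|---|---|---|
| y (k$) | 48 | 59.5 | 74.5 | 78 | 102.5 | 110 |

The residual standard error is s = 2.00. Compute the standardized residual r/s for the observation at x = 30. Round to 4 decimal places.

-1.0000

ŷ = 5 + 1.5·30 = 50
r = 48 − 50 = -2
r/s = -2 / 2.00 = -1.0000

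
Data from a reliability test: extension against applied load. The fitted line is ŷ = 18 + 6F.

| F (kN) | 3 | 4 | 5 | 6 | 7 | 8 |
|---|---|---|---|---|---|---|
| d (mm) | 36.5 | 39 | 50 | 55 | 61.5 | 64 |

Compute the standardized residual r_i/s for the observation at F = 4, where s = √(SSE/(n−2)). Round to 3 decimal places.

-1.325

F=3: ŷ = 18 + 6·3 = 36; r = 36.5 − 36 = 0.5
F=4: ŷ = 18 + 6·4 = 42; r = 39 − 42 = -3
F=5: ŷ = 18 + 6·5 = 48; r = 50 − 48 = 2
F=6: ŷ = 18 + 6·6 = 54; r = 55 − 54 = 1
F=7: ŷ = 18 + 6·7 = 60; r = 61.5 − 60 = 1.5
F=8: ŷ = 18 + 6·8 = 66; r = 64 − 66 = -2
SSE = 0.25 + 9 + 4 + 1 + 2.25 + 4 = 20.5
s = √(20.5/4) = 2.26385
r/s = -3 / 2.26385 = -1.325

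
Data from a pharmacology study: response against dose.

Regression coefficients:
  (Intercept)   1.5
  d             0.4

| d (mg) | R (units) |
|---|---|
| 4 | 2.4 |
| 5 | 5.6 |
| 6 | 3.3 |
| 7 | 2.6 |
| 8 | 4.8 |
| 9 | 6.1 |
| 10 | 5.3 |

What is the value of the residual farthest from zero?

e = 2.1

d=4: ŷ = 1.5 + 0.4·4 = 3.1; e = 2.4 − 3.1 = -0.7
d=5: ŷ = 1.5 + 0.4·5 = 3.5; e = 5.6 − 3.5 = 2.1
d=6: ŷ = 1.5 + 0.4·6 = 3.9; e = 3.3 − 3.9 = -0.6
d=7: ŷ = 1.5 + 0.4·7 = 4.3; e = 2.6 − 4.3 = -1.7
d=8: ŷ = 1.5 + 0.4·8 = 4.7; e = 4.8 − 4.7 = 0.1
d=9: ŷ = 1.5 + 0.4·9 = 5.1; e = 6.1 − 5.1 = 1
d=10: ŷ = 1.5 + 0.4·10 = 5.5; e = 5.3 − 5.5 = -0.2
Largest |e| is 2.1 at d = 5, residual 2.1.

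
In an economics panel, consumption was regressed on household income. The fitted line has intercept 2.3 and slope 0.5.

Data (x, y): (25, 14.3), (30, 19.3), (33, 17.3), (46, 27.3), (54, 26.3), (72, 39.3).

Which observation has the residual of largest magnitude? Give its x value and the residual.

x = 54, e = -3

x=25: ŷ = 2.3 + 0.5·25 = 14.8; e = 14.3 − 14.8 = -0.5
x=30: ŷ = 2.3 + 0.5·30 = 17.3; e = 19.3 − 17.3 = 2
x=33: ŷ = 2.3 + 0.5·33 = 18.8; e = 17.3 − 18.8 = -1.5
x=46: ŷ = 2.3 + 0.5·46 = 25.3; e = 27.3 − 25.3 = 2
x=54: ŷ = 2.3 + 0.5·54 = 29.3; e = 26.3 − 29.3 = -3
x=72: ŷ = 2.3 + 0.5·72 = 38.3; e = 39.3 − 38.3 = 1
Largest |e| is 3 at x = 54, residual -3.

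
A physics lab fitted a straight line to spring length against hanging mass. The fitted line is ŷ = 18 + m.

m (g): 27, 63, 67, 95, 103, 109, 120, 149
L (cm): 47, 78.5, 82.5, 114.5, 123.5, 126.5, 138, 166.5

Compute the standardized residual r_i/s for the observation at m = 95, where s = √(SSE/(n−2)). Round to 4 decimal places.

0.7276

m=27: ŷ = 18 + 27 = 45; r = 47 − 45 = 2
m=63: ŷ = 18 + 63 = 81; r = 78.5 − 81 = -2.5
m=67: ŷ = 18 + 67 = 85; r = 82.5 − 85 = -2.5
m=95: ŷ = 18 + 95 = 113; r = 114.5 − 113 = 1.5
m=103: ŷ = 18 + 103 = 121; r = 123.5 − 121 = 2.5
m=109: ŷ = 18 + 109 = 127; r = 126.5 − 127 = -0.5
m=120: ŷ = 18 + 120 = 138; r = 138 − 138 = 0
m=149: ŷ = 18 + 149 = 167; r = 166.5 − 167 = -0.5
SSE = 4 + 6.25 + 6.25 + 2.25 + 6.25 + 0.25 + 0 + 0.25 = 25.5
s = √(25.5/6) = 2.06155
r/s = 1.5 / 2.06155 = 0.7276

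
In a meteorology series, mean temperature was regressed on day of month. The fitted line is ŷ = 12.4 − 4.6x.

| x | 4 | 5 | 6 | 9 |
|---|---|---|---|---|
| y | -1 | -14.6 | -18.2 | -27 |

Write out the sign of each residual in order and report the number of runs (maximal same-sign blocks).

x=4: ŷ = 12.4 − 4.6·4 = -6; e = -1 − (-6) = 5
x=5: ŷ = 12.4 − 4.6·5 = -10.6; e = -14.6 − (-10.6) = -4
x=6: ŷ = 12.4 − 4.6·6 = -15.2; e = -18.2 − (-15.2) = -3
x=9: ŷ = 12.4 − 4.6·9 = -29; e = -27 − (-29) = 2
Signs: + − − +
Runs: +×1, −×2, +×1 → 3

3 runs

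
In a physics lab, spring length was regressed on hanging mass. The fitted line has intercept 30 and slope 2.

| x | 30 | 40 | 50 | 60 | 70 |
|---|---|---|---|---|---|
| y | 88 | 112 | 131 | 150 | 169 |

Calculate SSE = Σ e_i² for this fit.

x=30: ŷ = 30 + 2·30 = 90; e = 88 − 90 = -2
x=40: ŷ = 30 + 2·40 = 110; e = 112 − 110 = 2
x=50: ŷ = 30 + 2·50 = 130; e = 131 − 130 = 1
x=60: ŷ = 30 + 2·60 = 150; e = 150 − 150 = 0
x=70: ŷ = 30 + 2·70 = 170; e = 169 − 170 = -1
SSE = 4 + 4 + 1 + 0 + 1 = 10

SSE = 10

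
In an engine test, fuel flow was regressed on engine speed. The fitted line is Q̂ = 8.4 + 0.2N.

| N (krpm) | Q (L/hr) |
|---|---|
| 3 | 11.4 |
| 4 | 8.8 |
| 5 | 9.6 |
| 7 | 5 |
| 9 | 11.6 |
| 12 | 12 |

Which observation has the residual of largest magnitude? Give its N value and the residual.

N = 7, r = -4.8

N=3: Q̂ = 8.4 + 0.2·3 = 9; r = 11.4 − 9 = 2.4
N=4: Q̂ = 8.4 + 0.2·4 = 9.2; r = 8.8 − 9.2 = -0.4
N=5: Q̂ = 8.4 + 0.2·5 = 9.4; r = 9.6 − 9.4 = 0.2
N=7: Q̂ = 8.4 + 0.2·7 = 9.8; r = 5 − 9.8 = -4.8
N=9: Q̂ = 8.4 + 0.2·9 = 10.2; r = 11.6 − 10.2 = 1.4
N=12: Q̂ = 8.4 + 0.2·12 = 10.8; r = 12 − 10.8 = 1.2
Largest |r| is 4.8 at N = 7, residual -4.8.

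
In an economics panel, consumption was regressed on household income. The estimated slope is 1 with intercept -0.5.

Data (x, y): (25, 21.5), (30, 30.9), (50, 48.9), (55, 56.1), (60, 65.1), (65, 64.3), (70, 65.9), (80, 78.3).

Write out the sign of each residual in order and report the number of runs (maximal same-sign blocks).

x=25: ŷ = -0.5 + 25 = 24.5; e = 21.5 − 24.5 = -3
x=30: ŷ = -0.5 + 30 = 29.5; e = 30.9 − 29.5 = 1.4
x=50: ŷ = -0.5 + 50 = 49.5; e = 48.9 − 49.5 = -0.6
x=55: ŷ = -0.5 + 55 = 54.5; e = 56.1 − 54.5 = 1.6
x=60: ŷ = -0.5 + 60 = 59.5; e = 65.1 − 59.5 = 5.6
x=65: ŷ = -0.5 + 65 = 64.5; e = 64.3 − 64.5 = -0.2
x=70: ŷ = -0.5 + 70 = 69.5; e = 65.9 − 69.5 = -3.6
x=80: ŷ = -0.5 + 80 = 79.5; e = 78.3 − 79.5 = -1.2
Signs: − + − + + − − −
Runs: −×1, +×1, −×1, +×2, −×3 → 5

5 runs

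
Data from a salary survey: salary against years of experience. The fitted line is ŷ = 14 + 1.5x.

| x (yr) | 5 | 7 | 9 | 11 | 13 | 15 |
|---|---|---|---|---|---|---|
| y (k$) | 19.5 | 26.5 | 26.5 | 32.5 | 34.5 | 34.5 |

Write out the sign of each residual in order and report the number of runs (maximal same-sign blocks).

x=5: ŷ = 14 + 1.5·5 = 21.5; e = 19.5 − 21.5 = -2
x=7: ŷ = 14 + 1.5·7 = 24.5; e = 26.5 − 24.5 = 2
x=9: ŷ = 14 + 1.5·9 = 27.5; e = 26.5 − 27.5 = -1
x=11: ŷ = 14 + 1.5·11 = 30.5; e = 32.5 − 30.5 = 2
x=13: ŷ = 14 + 1.5·13 = 33.5; e = 34.5 − 33.5 = 1
x=15: ŷ = 14 + 1.5·15 = 36.5; e = 34.5 − 36.5 = -2
Signs: − + − + + −
Runs: −×1, +×1, −×1, +×2, −×1 → 5

5 runs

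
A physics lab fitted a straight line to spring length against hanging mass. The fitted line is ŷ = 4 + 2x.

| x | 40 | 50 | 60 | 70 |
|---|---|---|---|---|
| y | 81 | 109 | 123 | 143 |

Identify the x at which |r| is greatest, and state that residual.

x=40: ŷ = 4 + 2·40 = 84; r = 81 − 84 = -3
x=50: ŷ = 4 + 2·50 = 104; r = 109 − 104 = 5
x=60: ŷ = 4 + 2·60 = 124; r = 123 − 124 = -1
x=70: ŷ = 4 + 2·70 = 144; r = 143 − 144 = -1
Largest |r| is 5 at x = 50, residual 5.

x = 50, r = 5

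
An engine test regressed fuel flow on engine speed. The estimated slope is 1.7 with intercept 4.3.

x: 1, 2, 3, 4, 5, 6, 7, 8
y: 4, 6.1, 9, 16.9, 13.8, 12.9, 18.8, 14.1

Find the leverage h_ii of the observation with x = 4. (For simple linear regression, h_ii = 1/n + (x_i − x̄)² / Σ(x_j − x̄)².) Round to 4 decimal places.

x̄ = (1 + 2 + 3 + 4 + 5 + 6 + 7 + 8)/8 = 4.5
Σ(x − x̄)² = 12.25 + 6.25 + 2.25 + 0.25 + 0.25 + 2.25 + 6.25 + 12.25 = 42
h = 1/8 + (-0.5)²/42 = 0.125 + 0.00595238 = 0.1310

h = 0.1310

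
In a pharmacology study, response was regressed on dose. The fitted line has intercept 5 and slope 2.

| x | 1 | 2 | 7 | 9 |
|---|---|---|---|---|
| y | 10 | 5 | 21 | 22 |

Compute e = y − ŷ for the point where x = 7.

ŷ = 5 + 2·7 = 19
e = 21 − 19 = 2

e = 2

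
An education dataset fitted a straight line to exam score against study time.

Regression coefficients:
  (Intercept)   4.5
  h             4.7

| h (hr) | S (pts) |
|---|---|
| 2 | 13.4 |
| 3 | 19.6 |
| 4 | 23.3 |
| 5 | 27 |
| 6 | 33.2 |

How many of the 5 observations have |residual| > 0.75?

2

h=2: Ŝ = 4.5 + 4.7·2 = 13.9; r = 13.4 − 13.9 = -0.5
h=3: Ŝ = 4.5 + 4.7·3 = 18.6; r = 19.6 − 18.6 = 1
h=4: Ŝ = 4.5 + 4.7·4 = 23.3; r = 23.3 − 23.3 = 0
h=5: Ŝ = 4.5 + 4.7·5 = 28; r = 27 − 28 = -1
h=6: Ŝ = 4.5 + 4.7·6 = 32.7; r = 33.2 − 32.7 = 0.5
|r| > 0.75: h=3 (|r|=1), h=5 (|r|=1) → 2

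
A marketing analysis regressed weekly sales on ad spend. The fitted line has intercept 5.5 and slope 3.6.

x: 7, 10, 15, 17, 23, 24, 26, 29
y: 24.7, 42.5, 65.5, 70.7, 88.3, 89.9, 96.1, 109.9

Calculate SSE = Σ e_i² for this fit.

x=7: ŷ = 5.5 + 3.6·7 = 30.7; e = 24.7 − 30.7 = -6
x=10: ŷ = 5.5 + 3.6·10 = 41.5; e = 42.5 − 41.5 = 1
x=15: ŷ = 5.5 + 3.6·15 = 59.5; e = 65.5 − 59.5 = 6
x=17: ŷ = 5.5 + 3.6·17 = 66.7; e = 70.7 − 66.7 = 4
x=23: ŷ = 5.5 + 3.6·23 = 88.3; e = 88.3 − 88.3 = 0
x=24: ŷ = 5.5 + 3.6·24 = 91.9; e = 89.9 − 91.9 = -2
x=26: ŷ = 5.5 + 3.6·26 = 99.1; e = 96.1 − 99.1 = -3
x=29: ŷ = 5.5 + 3.6·29 = 109.9; e = 109.9 − 109.9 = 0
SSE = 36 + 1 + 36 + 16 + 0 + 4 + 9 + 0 = 102

SSE = 102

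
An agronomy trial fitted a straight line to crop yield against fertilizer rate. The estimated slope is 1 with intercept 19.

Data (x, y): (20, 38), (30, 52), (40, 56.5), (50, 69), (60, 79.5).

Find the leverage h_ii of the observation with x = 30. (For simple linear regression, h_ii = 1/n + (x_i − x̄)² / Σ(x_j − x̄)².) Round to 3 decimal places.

x̄ = (20 + 30 + 40 + 50 + 60)/5 = 40
Σ(x − x̄)² = 400 + 100 + 0 + 100 + 400 = 1000
h = 1/5 + (-10)²/1000 = 0.2 + 0.1 = 0.300

h = 0.300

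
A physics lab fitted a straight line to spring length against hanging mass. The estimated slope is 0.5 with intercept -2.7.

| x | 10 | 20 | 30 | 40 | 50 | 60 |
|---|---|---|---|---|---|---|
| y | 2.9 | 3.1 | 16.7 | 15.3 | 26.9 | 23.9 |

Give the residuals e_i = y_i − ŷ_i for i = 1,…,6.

x=10: ŷ = -2.7 + 0.5·10 = 2.3; e = 2.9 − 2.3 = 0.6
x=20: ŷ = -2.7 + 0.5·20 = 7.3; e = 3.1 − 7.3 = -4.2
x=30: ŷ = -2.7 + 0.5·30 = 12.3; e = 16.7 − 12.3 = 4.4
x=40: ŷ = -2.7 + 0.5·40 = 17.3; e = 15.3 − 17.3 = -2
x=50: ŷ = -2.7 + 0.5·50 = 22.3; e = 26.9 − 22.3 = 4.6
x=60: ŷ = -2.7 + 0.5·60 = 27.3; e = 23.9 − 27.3 = -3.4

0.6, -4.2, 4.4, -2, 4.6, -3.4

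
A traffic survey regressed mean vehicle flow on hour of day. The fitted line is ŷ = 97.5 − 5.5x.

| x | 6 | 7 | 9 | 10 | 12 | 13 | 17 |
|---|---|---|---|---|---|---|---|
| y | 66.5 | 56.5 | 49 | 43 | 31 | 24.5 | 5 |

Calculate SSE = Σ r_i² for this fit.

x=6: ŷ = 97.5 − 5.5·6 = 64.5; r = 66.5 − 64.5 = 2
x=7: ŷ = 97.5 − 5.5·7 = 59; r = 56.5 − 59 = -2.5
x=9: ŷ = 97.5 − 5.5·9 = 48; r = 49 − 48 = 1
x=10: ŷ = 97.5 − 5.5·10 = 42.5; r = 43 − 42.5 = 0.5
x=12: ŷ = 97.5 − 5.5·12 = 31.5; r = 31 − 31.5 = -0.5
x=13: ŷ = 97.5 − 5.5·13 = 26; r = 24.5 − 26 = -1.5
x=17: ŷ = 97.5 − 5.5·17 = 4; r = 5 − 4 = 1
SSE = 4 + 6.25 + 1 + 0.25 + 0.25 + 2.25 + 1 = 15

SSE = 15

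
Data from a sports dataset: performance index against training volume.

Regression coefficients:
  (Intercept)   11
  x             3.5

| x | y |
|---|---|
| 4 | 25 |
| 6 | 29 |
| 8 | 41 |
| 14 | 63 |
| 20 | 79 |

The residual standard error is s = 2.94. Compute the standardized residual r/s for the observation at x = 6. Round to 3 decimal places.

-1.020

ŷ = 11 + 3.5·6 = 32
r = 29 − 32 = -3
r/s = -3 / 2.94 = -1.020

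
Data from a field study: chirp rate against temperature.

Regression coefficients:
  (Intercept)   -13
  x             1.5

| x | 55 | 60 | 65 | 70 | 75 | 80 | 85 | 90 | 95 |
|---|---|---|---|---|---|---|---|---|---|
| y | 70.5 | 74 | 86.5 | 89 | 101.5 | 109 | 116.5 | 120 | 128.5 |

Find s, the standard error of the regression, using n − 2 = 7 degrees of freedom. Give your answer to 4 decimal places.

x=55: ŷ = -13 + 1.5·55 = 69.5; r = 70.5 − 69.5 = 1
x=60: ŷ = -13 + 1.5·60 = 77; r = 74 − 77 = -3
x=65: ŷ = -13 + 1.5·65 = 84.5; r = 86.5 − 84.5 = 2
x=70: ŷ = -13 + 1.5·70 = 92; r = 89 − 92 = -3
x=75: ŷ = -13 + 1.5·75 = 99.5; r = 101.5 − 99.5 = 2
x=80: ŷ = -13 + 1.5·80 = 107; r = 109 − 107 = 2
x=85: ŷ = -13 + 1.5·85 = 114.5; r = 116.5 − 114.5 = 2
x=90: ŷ = -13 + 1.5·90 = 122; r = 120 − 122 = -2
x=95: ŷ = -13 + 1.5·95 = 129.5; r = 128.5 − 129.5 = -1
SSE = 1 + 9 + 4 + 9 + 4 + 4 + 4 + 4 + 1 = 40
s = √(40/7) = √5.71429 ≈ 2.3905

s = 2.3905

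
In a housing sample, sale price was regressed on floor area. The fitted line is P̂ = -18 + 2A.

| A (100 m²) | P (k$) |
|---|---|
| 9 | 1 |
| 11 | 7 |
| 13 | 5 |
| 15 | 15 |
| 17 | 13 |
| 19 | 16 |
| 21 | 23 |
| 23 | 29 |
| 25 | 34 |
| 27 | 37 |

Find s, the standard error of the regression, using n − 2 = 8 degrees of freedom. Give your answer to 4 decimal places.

A=9: P̂ = -18 + 2·9 = 0; e = 1 − 0 = 1
A=11: P̂ = -18 + 2·11 = 4; e = 7 − 4 = 3
A=13: P̂ = -18 + 2·13 = 8; e = 5 − 8 = -3
A=15: P̂ = -18 + 2·15 = 12; e = 15 − 12 = 3
A=17: P̂ = -18 + 2·17 = 16; e = 13 − 16 = -3
A=19: P̂ = -18 + 2·19 = 20; e = 16 − 20 = -4
A=21: P̂ = -18 + 2·21 = 24; e = 23 − 24 = -1
A=23: P̂ = -18 + 2·23 = 28; e = 29 − 28 = 1
A=25: P̂ = -18 + 2·25 = 32; e = 34 − 32 = 2
A=27: P̂ = -18 + 2·27 = 36; e = 37 − 36 = 1
SSE = 1 + 9 + 9 + 9 + 9 + 16 + 1 + 1 + 4 + 1 = 60
s = √(60/8) = √7.5 ≈ 2.7386

s = 2.7386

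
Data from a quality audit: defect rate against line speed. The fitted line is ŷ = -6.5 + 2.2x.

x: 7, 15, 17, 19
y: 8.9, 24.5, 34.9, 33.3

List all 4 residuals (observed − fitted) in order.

0, -2, 4, -2

x=7: ŷ = -6.5 + 2.2·7 = 8.9; e = 8.9 − 8.9 = 0
x=15: ŷ = -6.5 + 2.2·15 = 26.5; e = 24.5 − 26.5 = -2
x=17: ŷ = -6.5 + 2.2·17 = 30.9; e = 34.9 − 30.9 = 4
x=19: ŷ = -6.5 + 2.2·19 = 35.3; e = 33.3 − 35.3 = -2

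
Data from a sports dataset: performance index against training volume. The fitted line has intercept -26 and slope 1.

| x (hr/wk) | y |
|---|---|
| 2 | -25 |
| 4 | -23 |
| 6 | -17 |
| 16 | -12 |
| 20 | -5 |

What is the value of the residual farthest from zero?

r = 3

x=2: ŷ = -26 + 2 = -24; r = -25 − (-24) = -1
x=4: ŷ = -26 + 4 = -22; r = -23 − (-22) = -1
x=6: ŷ = -26 + 6 = -20; r = -17 − (-20) = 3
x=16: ŷ = -26 + 16 = -10; r = -12 − (-10) = -2
x=20: ŷ = -26 + 20 = -6; r = -5 − (-6) = 1
Largest |r| is 3 at x = 6, residual 3.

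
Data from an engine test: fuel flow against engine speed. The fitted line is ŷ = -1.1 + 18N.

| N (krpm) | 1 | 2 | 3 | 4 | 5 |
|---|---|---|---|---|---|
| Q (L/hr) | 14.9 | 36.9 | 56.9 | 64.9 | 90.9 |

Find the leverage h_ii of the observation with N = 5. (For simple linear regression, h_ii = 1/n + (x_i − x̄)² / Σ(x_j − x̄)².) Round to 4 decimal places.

N̄ = (1 + 2 + 3 + 4 + 5)/5 = 3
Σ(N − N̄)² = 4 + 1 + 0 + 1 + 4 = 10
h = 1/5 + (2)²/10 = 0.2 + 0.4 = 0.6000

h = 0.6000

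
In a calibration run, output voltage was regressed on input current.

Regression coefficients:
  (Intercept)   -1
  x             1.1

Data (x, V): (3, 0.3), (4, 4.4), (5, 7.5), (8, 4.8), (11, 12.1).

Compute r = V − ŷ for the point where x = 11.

ŷ = -1 + 1.1·11 = 11.1
r = 12.1 − 11.1 = 1

r = 1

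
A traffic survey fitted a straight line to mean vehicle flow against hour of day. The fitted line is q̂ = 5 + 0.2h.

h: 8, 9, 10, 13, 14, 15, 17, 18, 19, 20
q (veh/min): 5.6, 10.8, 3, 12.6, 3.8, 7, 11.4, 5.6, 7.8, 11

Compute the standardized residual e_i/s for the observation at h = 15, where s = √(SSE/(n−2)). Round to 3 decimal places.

-0.286

h=8: q̂ = 5 + 0.2·8 = 6.6; e = 5.6 − 6.6 = -1
h=9: q̂ = 5 + 0.2·9 = 6.8; e = 10.8 − 6.8 = 4
h=10: q̂ = 5 + 0.2·10 = 7; e = 3 − 7 = -4
h=13: q̂ = 5 + 0.2·13 = 7.6; e = 12.6 − 7.6 = 5
h=14: q̂ = 5 + 0.2·14 = 7.8; e = 3.8 − 7.8 = -4
h=15: q̂ = 5 + 0.2·15 = 8; e = 7 − 8 = -1
h=17: q̂ = 5 + 0.2·17 = 8.4; e = 11.4 − 8.4 = 3
h=18: q̂ = 5 + 0.2·18 = 8.6; e = 5.6 − 8.6 = -3
h=19: q̂ = 5 + 0.2·19 = 8.8; e = 7.8 − 8.8 = -1
h=20: q̂ = 5 + 0.2·20 = 9; e = 11 − 9 = 2
SSE = 1 + 16 + 16 + 25 + 16 + 1 + 9 + 9 + 1 + 4 = 98
s = √(98/8) = 3.5
e/s = -1 / 3.5 = -0.286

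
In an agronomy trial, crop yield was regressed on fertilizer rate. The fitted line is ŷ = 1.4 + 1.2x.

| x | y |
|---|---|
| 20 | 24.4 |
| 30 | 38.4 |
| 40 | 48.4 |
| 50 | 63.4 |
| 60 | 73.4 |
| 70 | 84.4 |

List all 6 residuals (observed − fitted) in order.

x=20: ŷ = 1.4 + 1.2·20 = 25.4; e = 24.4 − 25.4 = -1
x=30: ŷ = 1.4 + 1.2·30 = 37.4; e = 38.4 − 37.4 = 1
x=40: ŷ = 1.4 + 1.2·40 = 49.4; e = 48.4 − 49.4 = -1
x=50: ŷ = 1.4 + 1.2·50 = 61.4; e = 63.4 − 61.4 = 2
x=60: ŷ = 1.4 + 1.2·60 = 73.4; e = 73.4 − 73.4 = 0
x=70: ŷ = 1.4 + 1.2·70 = 85.4; e = 84.4 − 85.4 = -1

-1, 1, -1, 2, 0, -1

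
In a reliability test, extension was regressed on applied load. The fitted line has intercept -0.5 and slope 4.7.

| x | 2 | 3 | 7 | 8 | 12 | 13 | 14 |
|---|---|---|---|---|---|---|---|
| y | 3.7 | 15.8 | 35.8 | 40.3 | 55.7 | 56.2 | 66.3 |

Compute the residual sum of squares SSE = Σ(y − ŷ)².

x=2: ŷ = -0.5 + 4.7·2 = 8.9; e = 3.7 − 8.9 = -5.2
x=3: ŷ = -0.5 + 4.7·3 = 13.6; e = 15.8 − 13.6 = 2.2
x=7: ŷ = -0.5 + 4.7·7 = 32.4; e = 35.8 − 32.4 = 3.4
x=8: ŷ = -0.5 + 4.7·8 = 37.1; e = 40.3 − 37.1 = 3.2
x=12: ŷ = -0.5 + 4.7·12 = 55.9; e = 55.7 − 55.9 = -0.2
x=13: ŷ = -0.5 + 4.7·13 = 60.6; e = 56.2 − 60.6 = -4.4
x=14: ŷ = -0.5 + 4.7·14 = 65.3; e = 66.3 − 65.3 = 1
SSE = 27.04 + 4.84 + 11.56 + 10.24 + 0.04 + 19.36 + 1 = 74.08

SSE = 74.08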